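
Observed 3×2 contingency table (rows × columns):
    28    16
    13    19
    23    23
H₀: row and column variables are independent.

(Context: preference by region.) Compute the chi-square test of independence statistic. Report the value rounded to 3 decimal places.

test statistic = 4.113

Row totals [44, 32, 46], col totals [64, 58], n=122
χ² = (28−23.08)²/23.08 + (16−20.92)²/20.92 + (13−16.79)²/16.79 + (19−15.21)²/15.21 + (23−24.13)²/24.13 + (23−21.87)²/21.87 = 4.1126
df = 2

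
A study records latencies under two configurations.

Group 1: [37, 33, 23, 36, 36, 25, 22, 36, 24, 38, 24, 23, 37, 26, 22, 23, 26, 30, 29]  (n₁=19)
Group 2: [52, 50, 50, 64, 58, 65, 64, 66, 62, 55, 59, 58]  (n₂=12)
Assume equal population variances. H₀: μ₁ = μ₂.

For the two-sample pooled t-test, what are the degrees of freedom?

df = n₁ + n₂ − 2 = 19 + 12 − 2 = 29

degrees of freedom = 29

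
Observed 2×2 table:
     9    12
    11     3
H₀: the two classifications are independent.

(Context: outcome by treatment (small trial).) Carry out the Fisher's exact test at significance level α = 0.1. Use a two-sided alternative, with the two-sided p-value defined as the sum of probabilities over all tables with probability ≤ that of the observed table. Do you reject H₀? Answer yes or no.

Margins: r₁=21, r₂=14, c₁=20, c₂=15, n=35
p_obs = C(21,9)·C(14,11)/C(35,20); sum pmf over tables with pmf ≤ p_obs
p-value (two-sided) = 0.04614
At α=0.1: p < α → reject H₀

reject H₀: yes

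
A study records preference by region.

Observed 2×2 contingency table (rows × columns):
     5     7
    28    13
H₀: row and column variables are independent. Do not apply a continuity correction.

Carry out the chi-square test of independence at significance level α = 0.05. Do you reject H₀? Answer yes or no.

Row totals [12, 41], col totals [33, 20], n=53
χ² = (5−7.47)²/7.47 + (7−4.53)²/4.53 + (28−25.53)²/25.53 + (13−15.47)²/15.47 = 2.8010
df = 1
p-value (upper-tail) = 0.09421
At α=0.05: p ≥ α → fail to reject H₀

reject H₀: no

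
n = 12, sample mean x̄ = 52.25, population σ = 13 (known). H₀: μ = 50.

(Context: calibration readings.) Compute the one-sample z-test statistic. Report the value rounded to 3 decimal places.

test statistic = 0.600

SE = σ/√n = 13/√12 = 3.7528
z = (x̄−μ₀)/SE = (52.25−50)/3.7528 = 0.5996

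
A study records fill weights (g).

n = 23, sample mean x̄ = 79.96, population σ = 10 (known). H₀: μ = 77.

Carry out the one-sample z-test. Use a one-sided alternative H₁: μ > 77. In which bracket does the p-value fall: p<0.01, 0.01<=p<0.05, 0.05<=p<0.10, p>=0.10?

SE = σ/√n = 10/√23 = 2.0851
z = (x̄−μ₀)/SE = (79.96−77)/2.0851 = 1.4196
p-value (one-sided, H₁ greater) = 0.07787
→ bracket: 0.05<=p<0.10

p-value bracket: 0.05<=p<0.10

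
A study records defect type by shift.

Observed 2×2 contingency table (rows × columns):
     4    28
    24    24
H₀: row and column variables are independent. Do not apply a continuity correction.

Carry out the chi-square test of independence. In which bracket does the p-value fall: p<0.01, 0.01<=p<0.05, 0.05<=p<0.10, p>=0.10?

p-value bracket: p<0.01

Row totals [32, 48], col totals [28, 52], n=80
χ² = (4−11.20)²/11.20 + (28−20.80)²/20.80 + (24−16.80)²/16.80 + (24−31.20)²/31.20 = 11.8681
df = 1
p-value (upper-tail) = 0.00057
→ bracket: p<0.01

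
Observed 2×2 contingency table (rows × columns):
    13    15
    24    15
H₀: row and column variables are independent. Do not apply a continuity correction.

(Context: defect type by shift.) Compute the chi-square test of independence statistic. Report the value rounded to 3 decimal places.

test statistic = 1.505

Row totals [28, 39], col totals [37, 30], n=67
χ² = (13−15.46)²/15.46 + (15−12.54)²/12.54 + (24−21.54)²/21.54 + (15−17.46)²/17.46 = 1.5049
df = 1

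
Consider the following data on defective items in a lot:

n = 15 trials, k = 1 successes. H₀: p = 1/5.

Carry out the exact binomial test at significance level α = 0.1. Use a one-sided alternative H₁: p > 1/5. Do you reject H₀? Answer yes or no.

reject H₀: no

Exact binomial: n=15, k=1, p₀=1/5=0.2000
P(X≥1) from Σ C(n,i)·p₀^i·(1−p₀)^(n−i)
p-value (one-sided, H₁ greater) = 0.96482
At α=0.1: p ≥ α → fail to reject H₀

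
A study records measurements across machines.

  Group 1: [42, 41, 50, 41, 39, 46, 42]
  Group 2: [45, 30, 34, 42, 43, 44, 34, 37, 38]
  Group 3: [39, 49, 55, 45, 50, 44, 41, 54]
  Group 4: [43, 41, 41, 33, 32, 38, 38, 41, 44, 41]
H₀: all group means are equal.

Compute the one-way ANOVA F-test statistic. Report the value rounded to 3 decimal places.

test statistic = 5.807

Group means [43.00, 38.56, 47.12, 39.20], grand mean 41.676
SSB = Σnᵢ(x̄ᵢ−x̄)² = 398.744; SSW = ΣΣ(x−x̄ᵢ)² = 686.697
MSB = 398.744/3 = 132.9147; MSW = 686.697/30 = 22.8899
F = MSB/MSW = 5.8067
df = (3, 30)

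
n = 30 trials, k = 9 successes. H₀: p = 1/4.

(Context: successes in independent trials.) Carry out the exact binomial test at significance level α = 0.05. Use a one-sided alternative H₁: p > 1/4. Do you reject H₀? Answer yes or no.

reject H₀: no

Exact binomial: n=30, k=9, p₀=1/4=0.2500
P(X≥9) from Σ C(n,i)·p₀^i·(1−p₀)^(n−i)
p-value (one-sided, H₁ greater) = 0.32640
At α=0.05: p ≥ α → fail to reject H₀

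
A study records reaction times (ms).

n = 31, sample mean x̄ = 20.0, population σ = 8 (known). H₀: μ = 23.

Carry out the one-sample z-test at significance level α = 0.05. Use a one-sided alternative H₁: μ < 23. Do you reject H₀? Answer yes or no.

reject H₀: yes

SE = σ/√n = 8/√31 = 1.4368
z = (x̄−μ₀)/SE = (20.0−23)/1.4368 = -2.0879
p-value (one-sided, H₁ less) = 0.01840
At α=0.05: p < α → reject H₀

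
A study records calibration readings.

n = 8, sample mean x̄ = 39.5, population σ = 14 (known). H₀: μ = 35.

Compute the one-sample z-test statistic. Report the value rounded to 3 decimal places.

test statistic = 0.909

SE = σ/√n = 14/√8 = 4.9497
z = (x̄−μ₀)/SE = (39.5−35)/4.9497 = 0.9091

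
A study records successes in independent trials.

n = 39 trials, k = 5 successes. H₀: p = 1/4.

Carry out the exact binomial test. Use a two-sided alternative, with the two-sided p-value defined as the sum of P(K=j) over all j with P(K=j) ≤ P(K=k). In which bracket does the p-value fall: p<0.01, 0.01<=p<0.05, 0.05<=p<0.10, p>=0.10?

p-value bracket: 0.05<=p<0.10

Exact binomial: n=39, k=5, p₀=1/4=0.2500
P(X=j) = C(n,j)·p₀^j·(1−p₀)^(n−j); p = Σ P(X=j) over j with P(X=j) ≤ P(X=5)
p-value (two-sided) = 0.09508
→ bracket: 0.05<=p<0.10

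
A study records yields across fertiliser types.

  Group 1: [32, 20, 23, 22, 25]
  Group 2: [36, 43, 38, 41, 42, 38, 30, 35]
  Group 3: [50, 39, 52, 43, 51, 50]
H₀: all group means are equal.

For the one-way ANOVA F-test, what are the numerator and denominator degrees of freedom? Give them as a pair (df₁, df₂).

degrees of freedom = [2, 16]

k = 3 groups, N = 19 total
df = (k−1, N−k) = (3−1, 19−3) = (2, 16)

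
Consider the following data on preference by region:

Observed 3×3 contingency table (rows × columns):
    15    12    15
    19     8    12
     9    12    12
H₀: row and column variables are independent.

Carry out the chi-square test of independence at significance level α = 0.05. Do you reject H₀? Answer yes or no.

Row totals [42, 39, 33], col totals [43, 32, 39], n=114
χ² = (15−15.84)²/15.84 + (12−11.79)²/11.79 + (15−14.37)²/14.37 + (19−14.71)²/14.71 + (8−10.95)²/10.95 + (12−13.34)²/13.34 + (9−12.45)²/12.45 + (12−9.26)²/9.26 + (12−11.29)²/11.29 = 4.0637
df = 4
p-value (upper-tail) = 0.39746
At α=0.05: p ≥ α → fail to reject H₀

reject H₀: no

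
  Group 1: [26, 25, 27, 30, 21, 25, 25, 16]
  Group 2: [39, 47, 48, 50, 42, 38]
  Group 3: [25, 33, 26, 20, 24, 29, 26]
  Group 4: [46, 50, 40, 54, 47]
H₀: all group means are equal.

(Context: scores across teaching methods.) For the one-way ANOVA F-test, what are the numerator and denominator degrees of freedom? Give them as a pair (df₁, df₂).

degrees of freedom = [3, 22]

k = 4 groups, N = 26 total
df = (k−1, N−k) = (4−1, 26−4) = (3, 22)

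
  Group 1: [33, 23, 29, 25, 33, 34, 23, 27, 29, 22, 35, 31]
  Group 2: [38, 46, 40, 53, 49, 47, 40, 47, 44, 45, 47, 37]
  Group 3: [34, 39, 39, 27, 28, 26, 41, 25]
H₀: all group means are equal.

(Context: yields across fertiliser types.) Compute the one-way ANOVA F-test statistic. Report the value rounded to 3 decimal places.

test statistic = 28.957

Group means [28.67, 44.42, 32.38], grand mean 35.500
SSB = Σnᵢ(x̄ᵢ−x̄)² = 1592.542; SSW = ΣΣ(x−x̄ᵢ)² = 797.458
MSB = 1592.542/2 = 796.2708; MSW = 797.458/29 = 27.4986
F = MSB/MSW = 28.9568
df = (2, 29)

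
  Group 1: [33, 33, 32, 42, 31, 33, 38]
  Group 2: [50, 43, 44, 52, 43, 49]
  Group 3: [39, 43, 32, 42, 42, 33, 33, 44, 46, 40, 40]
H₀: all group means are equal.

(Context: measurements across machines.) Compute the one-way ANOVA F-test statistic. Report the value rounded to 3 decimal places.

test statistic = 12.805

Group means [34.57, 46.83, 39.45], grand mean 39.875
SSB = Σnᵢ(x̄ᵢ−x̄)² = 489.350; SSW = ΣΣ(x−x̄ᵢ)² = 401.275
MSB = 489.350/2 = 244.6751; MSW = 401.275/21 = 19.1083
F = MSB/MSW = 12.8046
df = (2, 21)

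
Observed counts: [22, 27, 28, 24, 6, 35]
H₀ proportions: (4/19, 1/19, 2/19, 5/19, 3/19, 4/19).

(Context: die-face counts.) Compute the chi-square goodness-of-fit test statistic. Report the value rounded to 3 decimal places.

test statistic = 82.180

n = 142; E_i = n·p_i = [29.89, 7.47, 14.95, 37.37, 22.42, 29.89]
χ² = (22−29.89)²/29.89 + (27−7.47)²/7.47 + (28−14.95)²/14.95 + (24−37.37)²/37.37 + (6−22.42)²/22.42 + (35−29.89)²/29.89 = 82.1799
df = 5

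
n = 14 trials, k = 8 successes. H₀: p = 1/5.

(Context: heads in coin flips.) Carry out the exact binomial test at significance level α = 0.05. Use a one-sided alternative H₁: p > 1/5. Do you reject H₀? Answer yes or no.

Exact binomial: n=14, k=8, p₀=1/5=0.2000
P(X≥8) from Σ C(n,i)·p₀^i·(1−p₀)^(n−i)
p-value (one-sided, H₁ greater) = 0.00240
At α=0.05: p < α → reject H₀

reject H₀: yes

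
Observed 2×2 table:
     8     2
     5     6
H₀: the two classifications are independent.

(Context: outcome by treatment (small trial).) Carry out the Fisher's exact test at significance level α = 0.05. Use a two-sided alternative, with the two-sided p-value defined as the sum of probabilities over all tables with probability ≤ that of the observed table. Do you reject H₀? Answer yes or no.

reject H₀: no

Margins: r₁=10, r₂=11, c₁=13, c₂=8, n=21
p_obs = C(10,8)·C(11,5)/C(21,13); sum pmf over tables with pmf ≤ p_obs
p-value (two-sided) = 0.18266
At α=0.05: p ≥ α → fail to reject H₀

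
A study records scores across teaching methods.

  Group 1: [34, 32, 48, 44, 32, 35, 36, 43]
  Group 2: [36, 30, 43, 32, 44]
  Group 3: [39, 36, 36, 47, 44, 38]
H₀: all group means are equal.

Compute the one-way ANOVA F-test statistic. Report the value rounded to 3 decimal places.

Group means [38.00, 37.00, 40.00], grand mean 38.368
SSB = Σnᵢ(x̄ᵢ−x̄)² = 26.421; SSW = ΣΣ(x−x̄ᵢ)² = 524.000
MSB = 26.421/2 = 13.2105; MSW = 524.000/16 = 32.7500
F = MSB/MSW = 0.4034
df = (2, 16)

test statistic = 0.403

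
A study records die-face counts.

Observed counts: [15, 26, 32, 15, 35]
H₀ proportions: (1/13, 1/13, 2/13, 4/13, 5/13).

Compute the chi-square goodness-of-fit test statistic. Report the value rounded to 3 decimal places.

n = 123; E_i = n·p_i = [9.46, 9.46, 18.92, 37.85, 47.31]
χ² = (15−9.46)²/9.46 + (26−9.46)²/9.46 + (32−18.92)²/18.92 + (15−37.85)²/37.85 + (35−47.31)²/47.31 = 58.1809
df = 4

test statistic = 58.181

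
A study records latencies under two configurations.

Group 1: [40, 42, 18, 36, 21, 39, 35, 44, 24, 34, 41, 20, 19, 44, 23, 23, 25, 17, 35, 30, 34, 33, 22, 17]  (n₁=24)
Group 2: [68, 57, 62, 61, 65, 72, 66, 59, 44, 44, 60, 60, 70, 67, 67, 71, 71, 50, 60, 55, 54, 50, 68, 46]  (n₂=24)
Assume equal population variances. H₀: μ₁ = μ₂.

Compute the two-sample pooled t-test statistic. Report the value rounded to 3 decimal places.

test statistic = -11.723

x̄₁=29.833, s₁=9.258, n₁=24
x̄₂=60.292, s₂=8.735, n₂=24
s_p² = [23·9.258² + 23·8.735²]/46 = 81.0063
SE = √(s_p²·(1/24+1/24)) = 2.5982
t = (29.833−60.292)/2.5982 = -11.7230
df = 46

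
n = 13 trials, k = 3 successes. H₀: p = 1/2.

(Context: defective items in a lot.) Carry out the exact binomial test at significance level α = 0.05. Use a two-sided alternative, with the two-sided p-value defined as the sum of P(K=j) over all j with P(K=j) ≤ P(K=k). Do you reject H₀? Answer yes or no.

reject H₀: no

Exact binomial: n=13, k=3, p₀=1/2=0.5000
P(X=j) = C(n,j)·p₀^j·(1−p₀)^(n−j); p = Σ P(X=j) over j with P(X=j) ≤ P(X=3)
p-value (two-sided) = 0.09229
At α=0.05: p ≥ α → fail to reject H₀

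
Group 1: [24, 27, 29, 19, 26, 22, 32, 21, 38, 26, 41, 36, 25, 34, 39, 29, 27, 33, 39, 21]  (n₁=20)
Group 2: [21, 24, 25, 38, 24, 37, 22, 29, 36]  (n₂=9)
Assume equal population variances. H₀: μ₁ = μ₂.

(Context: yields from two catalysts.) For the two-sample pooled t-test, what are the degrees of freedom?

degrees of freedom = 27

df = n₁ + n₂ − 2 = 20 + 9 − 2 = 27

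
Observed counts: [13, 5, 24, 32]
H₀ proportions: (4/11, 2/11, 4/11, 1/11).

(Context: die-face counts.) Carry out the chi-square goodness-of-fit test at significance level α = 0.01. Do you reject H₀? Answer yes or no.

reject H₀: yes

n = 74; E_i = n·p_i = [26.91, 13.45, 26.91, 6.73]
χ² = (13−26.91)²/26.91 + (5−13.45)²/13.45 + (24−26.91)²/26.91 + (32−6.73)²/6.73 = 107.7601
df = 3
p-value (upper-tail) = 0.00000
At α=0.01: p < α → reject H₀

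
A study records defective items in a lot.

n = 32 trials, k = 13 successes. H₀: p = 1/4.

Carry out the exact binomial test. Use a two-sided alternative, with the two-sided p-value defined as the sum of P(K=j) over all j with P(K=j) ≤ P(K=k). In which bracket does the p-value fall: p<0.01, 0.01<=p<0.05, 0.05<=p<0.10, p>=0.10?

Exact binomial: n=32, k=13, p₀=1/4=0.2500
P(X=j) = C(n,j)·p₀^j·(1−p₀)^(n−j); p = Σ P(X=j) over j with P(X=j) ≤ P(X=13)
p-value (two-sided) = 0.06291
→ bracket: 0.05<=p<0.10

p-value bracket: 0.05<=p<0.10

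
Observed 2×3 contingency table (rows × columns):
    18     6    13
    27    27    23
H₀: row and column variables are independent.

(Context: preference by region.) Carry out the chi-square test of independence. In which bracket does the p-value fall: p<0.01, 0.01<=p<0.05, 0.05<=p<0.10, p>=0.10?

Row totals [37, 77], col totals [45, 33, 36], n=114
χ² = (18−14.61)²/14.61 + (6−10.71)²/10.71 + (13−11.68)²/11.68 + (27−30.39)²/30.39 + (27−22.29)²/22.29 + (23−24.32)²/24.32 = 4.4548
df = 2
p-value (upper-tail) = 0.10781
→ bracket: p>=0.10

p-value bracket: p>=0.10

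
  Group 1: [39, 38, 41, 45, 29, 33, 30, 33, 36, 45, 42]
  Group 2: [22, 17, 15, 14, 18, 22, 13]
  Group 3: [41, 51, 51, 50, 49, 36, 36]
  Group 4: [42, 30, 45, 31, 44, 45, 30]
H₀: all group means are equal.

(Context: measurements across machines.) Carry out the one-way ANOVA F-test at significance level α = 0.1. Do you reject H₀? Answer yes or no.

reject H₀: yes

Group means [37.36, 17.29, 44.86, 38.14], grand mean 34.781
SSB = Σnᵢ(x̄ᵢ−x̄)² = 3005.780; SSW = ΣΣ(x−x̄ᵢ)² = 1015.688
MSB = 3005.780/3 = 1001.9268; MSW = 1015.688/28 = 36.2746
F = MSB/MSW = 27.6206
df = (3, 28)
p-value (upper-tail) = 0.00000
At α=0.1: p < α → reject H₀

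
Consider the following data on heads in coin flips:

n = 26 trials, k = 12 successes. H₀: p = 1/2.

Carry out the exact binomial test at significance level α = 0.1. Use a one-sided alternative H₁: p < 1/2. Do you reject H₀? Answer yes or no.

reject H₀: no

Exact binomial: n=26, k=12, p₀=1/2=0.5000
P(X≤12) from Σ C(n,i)·p₀^i·(1−p₀)^(n−i)
p-value (one-sided, H₁ less) = 0.42251
At α=0.1: p ≥ α → fail to reject H₀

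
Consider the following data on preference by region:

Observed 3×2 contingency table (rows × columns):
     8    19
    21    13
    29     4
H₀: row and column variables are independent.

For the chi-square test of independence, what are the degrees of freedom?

df = (r−1)(c−1) = (3−1)·(2−1) = 2

degrees of freedom = 2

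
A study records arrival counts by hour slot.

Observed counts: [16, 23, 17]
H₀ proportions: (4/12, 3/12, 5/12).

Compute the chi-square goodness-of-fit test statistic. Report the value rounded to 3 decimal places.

test statistic = 7.886

n = 56; E_i = n·p_i = [18.67, 14.00, 23.33]
χ² = (16−18.67)²/18.67 + (23−14.00)²/14.00 + (17−23.33)²/23.33 = 7.8857
df = 2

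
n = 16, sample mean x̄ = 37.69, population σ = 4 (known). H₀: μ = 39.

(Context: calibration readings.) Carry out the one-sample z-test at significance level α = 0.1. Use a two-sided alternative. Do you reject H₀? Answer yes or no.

reject H₀: no

SE = σ/√n = 4/√16 = 1.0000
z = (x̄−μ₀)/SE = (37.69−39)/1.0000 = -1.3100
p-value (two-sided) = 0.19020
At α=0.1: p ≥ α → fail to reject H₀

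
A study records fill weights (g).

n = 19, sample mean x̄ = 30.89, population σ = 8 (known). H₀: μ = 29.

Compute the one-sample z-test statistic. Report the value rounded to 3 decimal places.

test statistic = 1.030

SE = σ/√n = 8/√19 = 1.8353
z = (x̄−μ₀)/SE = (30.89−29)/1.8353 = 1.0298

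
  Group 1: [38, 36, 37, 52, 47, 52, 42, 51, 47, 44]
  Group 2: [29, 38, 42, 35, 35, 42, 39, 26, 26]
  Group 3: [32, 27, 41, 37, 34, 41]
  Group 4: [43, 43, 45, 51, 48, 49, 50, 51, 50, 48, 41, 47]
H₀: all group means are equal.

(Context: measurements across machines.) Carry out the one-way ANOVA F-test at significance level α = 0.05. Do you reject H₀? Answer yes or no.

reject H₀: yes

Group means [44.60, 34.67, 35.33, 47.17], grand mean 41.514
SSB = Σnᵢ(x̄ᵢ−x̄)² = 1129.843; SSW = ΣΣ(x−x̄ᵢ)² = 941.400
MSB = 1129.843/3 = 376.6144; MSW = 941.400/33 = 28.5273
F = MSB/MSW = 13.2019
df = (3, 33)
p-value (upper-tail) = 0.00001
At α=0.05: p < α → reject H₀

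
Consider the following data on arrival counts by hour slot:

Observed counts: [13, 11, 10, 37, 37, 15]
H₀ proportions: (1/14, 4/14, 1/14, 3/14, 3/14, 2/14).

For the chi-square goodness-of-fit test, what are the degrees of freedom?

degrees of freedom = 5

df = k − 1 = 6 − 1 = 5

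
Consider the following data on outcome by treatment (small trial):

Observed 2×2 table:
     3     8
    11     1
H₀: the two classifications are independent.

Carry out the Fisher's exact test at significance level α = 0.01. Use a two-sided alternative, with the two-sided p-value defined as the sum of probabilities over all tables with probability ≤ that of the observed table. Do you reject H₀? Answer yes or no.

Margins: r₁=11, r₂=12, c₁=14, c₂=9, n=23
p_obs = C(11,3)·C(12,11)/C(23,14); sum pmf over tables with pmf ≤ p_obs
p-value (two-sided) = 0.00276
At α=0.01: p < α → reject H₀

reject H₀: yes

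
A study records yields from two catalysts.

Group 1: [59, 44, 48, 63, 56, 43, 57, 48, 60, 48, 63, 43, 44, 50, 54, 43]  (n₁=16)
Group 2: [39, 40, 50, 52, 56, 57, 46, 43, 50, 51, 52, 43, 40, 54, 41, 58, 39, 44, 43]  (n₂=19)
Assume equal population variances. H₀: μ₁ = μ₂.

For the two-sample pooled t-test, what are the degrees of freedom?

degrees of freedom = 33

df = n₁ + n₂ − 2 = 16 + 19 − 2 = 33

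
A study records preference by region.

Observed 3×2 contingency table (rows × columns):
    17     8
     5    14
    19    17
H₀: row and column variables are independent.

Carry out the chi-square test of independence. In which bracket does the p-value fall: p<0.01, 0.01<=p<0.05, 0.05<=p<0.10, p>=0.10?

p-value bracket: 0.01<=p<0.05

Row totals [25, 19, 36], col totals [41, 39], n=80
χ² = (17−12.81)²/12.81 + (8−12.19)²/12.19 + (5−9.74)²/9.74 + (14−9.26)²/9.26 + (19−18.45)²/18.45 + (17−17.55)²/17.55 = 7.5690
df = 2
p-value (upper-tail) = 0.02272
→ bracket: 0.01<=p<0.05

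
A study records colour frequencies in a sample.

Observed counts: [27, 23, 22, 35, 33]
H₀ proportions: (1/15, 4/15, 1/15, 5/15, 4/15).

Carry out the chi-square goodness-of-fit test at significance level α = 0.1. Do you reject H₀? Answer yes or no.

n = 140; E_i = n·p_i = [9.33, 37.33, 9.33, 46.67, 37.33]
χ² = (27−9.33)²/9.33 + (23−37.33)²/37.33 + (22−9.33)²/9.33 + (35−46.67)²/46.67 + (33−37.33)²/37.33 = 59.5536
df = 4
p-value (upper-tail) = 0.00000
At α=0.1: p < α → reject H₀

reject H₀: yes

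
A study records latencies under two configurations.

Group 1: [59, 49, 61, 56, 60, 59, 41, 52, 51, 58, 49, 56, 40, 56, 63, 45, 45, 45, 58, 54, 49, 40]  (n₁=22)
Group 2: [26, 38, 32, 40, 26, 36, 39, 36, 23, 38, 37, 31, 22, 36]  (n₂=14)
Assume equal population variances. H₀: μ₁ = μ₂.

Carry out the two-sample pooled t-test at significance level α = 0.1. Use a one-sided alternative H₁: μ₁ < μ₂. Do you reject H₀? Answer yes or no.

reject H₀: no

x̄₁=52.091, s₁=7.144, n₁=22
x̄₂=32.857, s₂=6.212, n₂=14
s_p² = [21·7.144² + 13·6.212²]/34 = 46.2804
SE = √(s_p²·(1/22+1/14)) = 2.3258
t = (52.091−32.857)/2.3258 = 8.2697
df = 34
p-value (one-sided, H₁ less) = 1.00000
At α=0.1: p ≥ α → fail to reject H₀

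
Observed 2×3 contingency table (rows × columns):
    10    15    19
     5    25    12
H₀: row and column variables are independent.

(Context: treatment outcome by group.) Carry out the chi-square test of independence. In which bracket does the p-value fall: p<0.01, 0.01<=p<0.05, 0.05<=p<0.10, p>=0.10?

p-value bracket: 0.05<=p<0.10

Row totals [44, 42], col totals [15, 40, 31], n=86
χ² = (10−7.67)²/7.67 + (15−20.47)²/20.47 + (19−15.86)²/15.86 + (5−7.33)²/7.33 + (25−19.53)²/19.53 + (12−15.14)²/15.14 = 5.7039
df = 2
p-value (upper-tail) = 0.05773
→ bracket: 0.05<=p<0.10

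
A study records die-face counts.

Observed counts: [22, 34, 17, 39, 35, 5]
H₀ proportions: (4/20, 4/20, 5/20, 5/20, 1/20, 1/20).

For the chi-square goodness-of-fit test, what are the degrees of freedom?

degrees of freedom = 5

df = k − 1 = 6 − 1 = 5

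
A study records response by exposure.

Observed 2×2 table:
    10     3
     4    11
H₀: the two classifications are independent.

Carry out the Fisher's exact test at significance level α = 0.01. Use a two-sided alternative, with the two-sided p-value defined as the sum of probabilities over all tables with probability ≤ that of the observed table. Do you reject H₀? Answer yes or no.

Margins: r₁=13, r₂=15, c₁=14, c₂=14, n=28
p_obs = C(13,10)·C(15,4)/C(28,14); sum pmf over tables with pmf ≤ p_obs
p-value (two-sided) = 0.02130
At α=0.01: p ≥ α → fail to reject H₀

reject H₀: no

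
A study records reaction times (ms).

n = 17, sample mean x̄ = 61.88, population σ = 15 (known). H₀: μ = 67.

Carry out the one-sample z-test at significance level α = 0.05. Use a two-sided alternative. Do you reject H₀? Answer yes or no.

SE = σ/√n = 15/√17 = 3.6380
z = (x̄−μ₀)/SE = (61.88−67)/3.6380 = -1.4074
p-value (two-sided) = 0.15932
At α=0.05: p ≥ α → fail to reject H₀

reject H₀: no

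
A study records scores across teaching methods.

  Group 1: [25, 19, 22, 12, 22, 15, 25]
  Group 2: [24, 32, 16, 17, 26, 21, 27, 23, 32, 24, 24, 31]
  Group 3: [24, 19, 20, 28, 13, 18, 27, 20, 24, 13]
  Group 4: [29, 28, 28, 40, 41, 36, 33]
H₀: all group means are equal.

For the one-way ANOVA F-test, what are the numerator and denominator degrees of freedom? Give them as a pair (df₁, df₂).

degrees of freedom = [3, 32]

k = 4 groups, N = 36 total
df = (k−1, N−k) = (4−1, 36−4) = (3, 32)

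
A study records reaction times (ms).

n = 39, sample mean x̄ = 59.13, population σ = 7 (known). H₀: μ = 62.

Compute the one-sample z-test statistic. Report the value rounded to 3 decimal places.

SE = σ/√n = 7/√39 = 1.1209
z = (x̄−μ₀)/SE = (59.13−62)/1.1209 = -2.5604

test statistic = -2.560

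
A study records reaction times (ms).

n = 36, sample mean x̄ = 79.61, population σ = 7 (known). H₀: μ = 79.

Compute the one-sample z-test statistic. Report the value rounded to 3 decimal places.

SE = σ/√n = 7/√36 = 1.1667
z = (x̄−μ₀)/SE = (79.61−79)/1.1667 = 0.5229

test statistic = 0.523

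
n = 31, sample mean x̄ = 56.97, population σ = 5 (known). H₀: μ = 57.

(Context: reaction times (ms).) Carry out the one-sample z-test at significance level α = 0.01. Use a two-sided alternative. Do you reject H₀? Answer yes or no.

reject H₀: no

SE = σ/√n = 5/√31 = 0.8980
z = (x̄−μ₀)/SE = (56.97−57)/0.8980 = -0.0334
p-value (two-sided) = 0.97335
At α=0.01: p ≥ α → fail to reject H₀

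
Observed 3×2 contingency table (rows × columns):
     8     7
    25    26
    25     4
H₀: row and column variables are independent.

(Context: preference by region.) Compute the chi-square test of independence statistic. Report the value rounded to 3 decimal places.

Row totals [15, 51, 29], col totals [58, 37], n=95
χ² = (8−9.16)²/9.16 + (7−5.84)²/5.84 + (25−31.14)²/31.14 + (26−19.86)²/19.86 + (25−17.71)²/17.71 + (4−11.29)²/11.29 = 11.1983
df = 2

test statistic = 11.198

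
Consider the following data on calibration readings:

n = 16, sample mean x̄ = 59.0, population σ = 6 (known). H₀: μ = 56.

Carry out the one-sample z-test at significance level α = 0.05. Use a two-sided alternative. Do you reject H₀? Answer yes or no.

reject H₀: yes

SE = σ/√n = 6/√16 = 1.5000
z = (x̄−μ₀)/SE = (59.0−56)/1.5000 = 2.0000
p-value (two-sided) = 0.04550
At α=0.05: p < α → reject H₀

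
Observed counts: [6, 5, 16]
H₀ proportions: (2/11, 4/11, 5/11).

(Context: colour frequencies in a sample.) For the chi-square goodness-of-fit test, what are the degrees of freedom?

degrees of freedom = 2

df = k − 1 = 3 − 1 = 2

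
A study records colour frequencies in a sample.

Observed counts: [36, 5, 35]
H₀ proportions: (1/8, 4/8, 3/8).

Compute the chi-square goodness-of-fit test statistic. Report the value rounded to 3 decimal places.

test statistic = 104.061

n = 76; E_i = n·p_i = [9.50, 38.00, 28.50]
χ² = (36−9.50)²/9.50 + (5−38.00)²/38.00 + (35−28.50)²/28.50 = 104.0614
df = 2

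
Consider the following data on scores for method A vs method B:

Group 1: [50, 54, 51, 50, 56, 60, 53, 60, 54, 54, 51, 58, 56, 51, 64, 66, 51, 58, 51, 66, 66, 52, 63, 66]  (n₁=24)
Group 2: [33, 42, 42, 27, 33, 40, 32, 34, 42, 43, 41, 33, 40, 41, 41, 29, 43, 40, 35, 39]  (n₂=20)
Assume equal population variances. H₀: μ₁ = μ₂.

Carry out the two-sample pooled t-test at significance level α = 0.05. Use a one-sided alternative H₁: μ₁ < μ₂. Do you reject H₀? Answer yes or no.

reject H₀: no

x̄₁=56.708, s₁=5.805, n₁=24
x̄₂=37.500, s₂=4.979, n₂=20
s_p² = [23·5.805² + 19·4.979²]/42 = 29.6657
SE = √(s_p²·(1/24+1/20)) = 1.6490
t = (56.708−37.500)/1.6490 = 11.6481
df = 42
p-value (one-sided, H₁ less) = 1.00000
At α=0.05: p ≥ α → fail to reject H₀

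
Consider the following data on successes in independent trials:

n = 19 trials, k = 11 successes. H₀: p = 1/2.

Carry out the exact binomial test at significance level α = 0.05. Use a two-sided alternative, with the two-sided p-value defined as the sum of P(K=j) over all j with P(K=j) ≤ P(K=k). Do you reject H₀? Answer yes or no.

Exact binomial: n=19, k=11, p₀=1/2=0.5000
P(X=j) = C(n,j)·p₀^j·(1−p₀)^(n−j); p = Σ P(X=j) over j with P(X=j) ≤ P(X=11)
p-value (two-sided) = 0.64761
At α=0.05: p ≥ α → fail to reject H₀

reject H₀: no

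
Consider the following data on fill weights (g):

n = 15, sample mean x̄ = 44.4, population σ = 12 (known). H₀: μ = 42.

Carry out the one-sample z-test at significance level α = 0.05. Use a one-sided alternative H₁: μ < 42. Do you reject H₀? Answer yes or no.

SE = σ/√n = 12/√15 = 3.0984
z = (x̄−μ₀)/SE = (44.4−42)/3.0984 = 0.7746
p-value (one-sided, H₁ less) = 0.78071
At α=0.05: p ≥ α → fail to reject H₀

reject H₀: no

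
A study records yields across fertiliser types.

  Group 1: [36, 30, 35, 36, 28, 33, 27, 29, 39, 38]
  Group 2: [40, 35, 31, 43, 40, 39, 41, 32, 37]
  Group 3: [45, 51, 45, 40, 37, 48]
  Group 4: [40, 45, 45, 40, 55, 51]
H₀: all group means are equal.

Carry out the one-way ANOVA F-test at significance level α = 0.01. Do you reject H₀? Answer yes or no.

Group means [33.10, 37.56, 44.33, 46.00], grand mean 39.065
SSB = Σnᵢ(x̄ᵢ−x̄)² = 831.415; SSW = ΣΣ(x−x̄ᵢ)² = 616.456
MSB = 831.415/3 = 277.1385; MSW = 616.456/27 = 22.8317
F = MSB/MSW = 12.1383
df = (3, 27)
p-value (upper-tail) = 0.00003
At α=0.01: p < α → reject H₀

reject H₀: yes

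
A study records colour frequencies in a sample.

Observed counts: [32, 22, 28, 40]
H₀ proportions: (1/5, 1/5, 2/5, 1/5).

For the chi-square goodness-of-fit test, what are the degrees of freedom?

degrees of freedom = 3

df = k − 1 = 4 − 1 = 3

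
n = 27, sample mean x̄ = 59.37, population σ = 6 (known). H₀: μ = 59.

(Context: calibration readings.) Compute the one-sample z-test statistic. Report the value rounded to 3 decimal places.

test statistic = 0.320

SE = σ/√n = 6/√27 = 1.1547
z = (x̄−μ₀)/SE = (59.37−59)/1.1547 = 0.3204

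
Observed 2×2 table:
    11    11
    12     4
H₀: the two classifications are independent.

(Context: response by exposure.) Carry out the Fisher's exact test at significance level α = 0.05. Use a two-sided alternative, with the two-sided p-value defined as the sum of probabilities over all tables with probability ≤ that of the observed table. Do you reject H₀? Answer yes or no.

Margins: r₁=22, r₂=16, c₁=23, c₂=15, n=38
p_obs = C(22,11)·C(16,12)/C(38,23); sum pmf over tables with pmf ≤ p_obs
p-value (two-sided) = 0.18165
At α=0.05: p ≥ α → fail to reject H₀

reject H₀: no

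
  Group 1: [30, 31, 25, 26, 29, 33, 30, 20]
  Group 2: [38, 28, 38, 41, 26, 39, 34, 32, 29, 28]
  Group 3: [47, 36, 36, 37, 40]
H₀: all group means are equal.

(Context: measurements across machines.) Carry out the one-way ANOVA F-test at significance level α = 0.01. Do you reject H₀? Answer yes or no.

Group means [28.00, 33.30, 39.20], grand mean 32.739
SSB = Σnᵢ(x̄ᵢ−x̄)² = 391.535; SSW = ΣΣ(x−x̄ᵢ)² = 472.900
MSB = 391.535/2 = 195.7674; MSW = 472.900/20 = 23.6450
F = MSB/MSW = 8.2794
df = (2, 20)
p-value (upper-tail) = 0.00240
At α=0.01: p < α → reject H₀

reject H₀: yes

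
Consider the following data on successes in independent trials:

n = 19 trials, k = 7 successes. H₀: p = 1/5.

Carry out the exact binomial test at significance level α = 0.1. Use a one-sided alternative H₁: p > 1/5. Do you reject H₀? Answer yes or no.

reject H₀: yes

Exact binomial: n=19, k=7, p₀=1/5=0.2000
P(X≥7) from Σ C(n,i)·p₀^i·(1−p₀)^(n−i)
p-value (one-sided, H₁ greater) = 0.06760
At α=0.1: p < α → reject H₀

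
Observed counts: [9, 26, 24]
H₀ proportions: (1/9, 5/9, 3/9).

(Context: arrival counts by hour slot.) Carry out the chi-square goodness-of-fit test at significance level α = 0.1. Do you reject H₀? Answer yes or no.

n = 59; E_i = n·p_i = [6.56, 32.78, 19.67]
χ² = (9−6.56)²/6.56 + (26−32.78)²/32.78 + (24−19.67)²/19.67 = 3.2678
df = 2
p-value (upper-tail) = 0.19517
At α=0.1: p ≥ α → fail to reject H₀

reject H₀: no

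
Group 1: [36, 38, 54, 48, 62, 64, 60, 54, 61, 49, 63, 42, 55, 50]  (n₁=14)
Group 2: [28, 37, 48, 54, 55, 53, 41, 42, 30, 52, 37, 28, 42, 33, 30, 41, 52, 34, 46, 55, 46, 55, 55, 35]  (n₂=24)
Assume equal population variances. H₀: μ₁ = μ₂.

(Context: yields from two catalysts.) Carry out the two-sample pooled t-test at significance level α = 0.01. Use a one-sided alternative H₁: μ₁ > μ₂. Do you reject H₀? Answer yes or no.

x̄₁=52.571, s₁=9.213, n₁=14
x̄₂=42.875, s₂=9.593, n₂=24
s_p² = [13·9.213² + 23·9.593²]/36 = 89.4459
SE = √(s_p²·(1/14+1/24)) = 3.1806
t = (52.571−42.875)/3.1806 = 3.0487
df = 36
p-value (one-sided, H₁ greater) = 0.00215
At α=0.01: p < α → reject H₀

reject H₀: yes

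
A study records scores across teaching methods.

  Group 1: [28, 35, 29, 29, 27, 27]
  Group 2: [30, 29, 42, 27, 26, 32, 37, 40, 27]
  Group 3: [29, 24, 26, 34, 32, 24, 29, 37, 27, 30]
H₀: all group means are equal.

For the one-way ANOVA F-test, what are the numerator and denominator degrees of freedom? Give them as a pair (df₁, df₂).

k = 3 groups, N = 25 total
df = (k−1, N−k) = (3−1, 25−3) = (2, 22)

degrees of freedom = [2, 22]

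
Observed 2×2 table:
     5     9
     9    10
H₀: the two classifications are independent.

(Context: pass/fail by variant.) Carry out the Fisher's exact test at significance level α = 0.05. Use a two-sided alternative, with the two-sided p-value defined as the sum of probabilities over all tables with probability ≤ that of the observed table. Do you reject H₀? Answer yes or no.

Margins: r₁=14, r₂=19, c₁=14, c₂=19, n=33
p_obs = C(14,5)·C(19,9)/C(33,14); sum pmf over tables with pmf ≤ p_obs
p-value (two-sided) = 0.72280
At α=0.05: p ≥ α → fail to reject H₀

reject H₀: no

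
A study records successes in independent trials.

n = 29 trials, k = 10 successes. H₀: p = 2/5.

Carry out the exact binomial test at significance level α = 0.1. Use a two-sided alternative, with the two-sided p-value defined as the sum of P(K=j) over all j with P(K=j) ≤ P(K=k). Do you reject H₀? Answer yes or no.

Exact binomial: n=29, k=10, p₀=2/5=0.4000
P(X=j) = C(n,j)·p₀^j·(1−p₀)^(n−j); p = Σ P(X=j) over j with P(X=j) ≤ P(X=10)
p-value (two-sided) = 0.57677
At α=0.1: p ≥ α → fail to reject H₀

reject H₀: no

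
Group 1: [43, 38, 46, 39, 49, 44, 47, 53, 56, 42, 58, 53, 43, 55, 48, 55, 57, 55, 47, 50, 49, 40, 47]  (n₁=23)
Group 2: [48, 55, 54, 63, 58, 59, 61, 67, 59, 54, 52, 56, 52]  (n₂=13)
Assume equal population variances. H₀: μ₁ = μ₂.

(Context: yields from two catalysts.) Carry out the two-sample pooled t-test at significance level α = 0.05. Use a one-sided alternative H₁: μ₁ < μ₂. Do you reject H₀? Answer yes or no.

reject H₀: yes

x̄₁=48.435, s₁=6.021, n₁=23
x̄₂=56.769, s₂=5.118, n₂=13
s_p² = [22·6.021² + 12·5.118²]/34 = 32.7047
SE = √(s_p²·(1/23+1/13)) = 1.9844
t = (48.435−56.769)/1.9844 = -4.2001
df = 34
p-value (one-sided, H₁ less) = 0.00009
At α=0.05: p < α → reject H₀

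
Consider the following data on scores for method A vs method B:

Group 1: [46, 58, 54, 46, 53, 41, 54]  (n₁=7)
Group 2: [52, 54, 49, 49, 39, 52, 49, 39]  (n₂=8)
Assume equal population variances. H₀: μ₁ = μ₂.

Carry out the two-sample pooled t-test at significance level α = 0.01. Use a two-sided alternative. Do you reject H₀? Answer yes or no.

x̄₁=50.286, s₁=6.020, n₁=7
x̄₂=47.875, s₂=5.768, n₂=8
s_p² = [6·6.020² + 7·5.768²]/13 = 34.6387
SE = √(s_p²·(1/7+1/8)) = 3.0460
t = (50.286−47.875)/3.0460 = 0.7914
df = 13
p-value (two-sided) = 0.44289
At α=0.01: p ≥ α → fail to reject H₀

reject H₀: no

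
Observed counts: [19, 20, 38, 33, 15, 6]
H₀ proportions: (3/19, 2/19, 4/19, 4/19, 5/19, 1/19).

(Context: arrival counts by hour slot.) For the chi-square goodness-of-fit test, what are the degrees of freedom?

degrees of freedom = 5

df = k − 1 = 6 − 1 = 5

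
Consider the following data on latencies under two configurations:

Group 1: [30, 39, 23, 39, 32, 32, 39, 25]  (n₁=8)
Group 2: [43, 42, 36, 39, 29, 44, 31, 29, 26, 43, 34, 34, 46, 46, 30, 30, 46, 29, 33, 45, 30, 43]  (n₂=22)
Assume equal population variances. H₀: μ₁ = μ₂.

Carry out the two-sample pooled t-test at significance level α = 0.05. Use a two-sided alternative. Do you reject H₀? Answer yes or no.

x̄₁=32.375, s₁=6.323, n₁=8
x̄₂=36.727, s₂=6.977, n₂=22
s_p² = [7·6.323² + 21·6.977²]/28 = 46.5085
SE = √(s_p²·(1/8+1/22)) = 2.8156
t = (32.375−36.727)/2.8156 = -1.5458
df = 28
p-value (two-sided) = 0.13339
At α=0.05: p ≥ α → fail to reject H₀

reject H₀: no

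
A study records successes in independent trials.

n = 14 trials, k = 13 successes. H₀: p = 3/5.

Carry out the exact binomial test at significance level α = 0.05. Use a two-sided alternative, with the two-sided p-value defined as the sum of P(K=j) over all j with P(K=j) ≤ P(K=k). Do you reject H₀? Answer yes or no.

Exact binomial: n=14, k=13, p₀=3/5=0.6000
P(X=j) = C(n,j)·p₀^j·(1−p₀)^(n−j); p = Σ P(X=j) over j with P(X=j) ≤ P(X=13)
p-value (two-sided) = 0.01200
At α=0.05: p < α → reject H₀

reject H₀: yes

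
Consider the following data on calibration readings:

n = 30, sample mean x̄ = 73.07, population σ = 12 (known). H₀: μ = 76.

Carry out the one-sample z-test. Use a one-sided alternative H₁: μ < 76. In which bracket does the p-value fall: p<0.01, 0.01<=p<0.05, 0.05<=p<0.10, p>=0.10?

SE = σ/√n = 12/√30 = 2.1909
z = (x̄−μ₀)/SE = (73.07−76)/2.1909 = -1.3374
p-value (one-sided, H₁ less) = 0.09055
→ bracket: 0.05<=p<0.10

p-value bracket: 0.05<=p<0.10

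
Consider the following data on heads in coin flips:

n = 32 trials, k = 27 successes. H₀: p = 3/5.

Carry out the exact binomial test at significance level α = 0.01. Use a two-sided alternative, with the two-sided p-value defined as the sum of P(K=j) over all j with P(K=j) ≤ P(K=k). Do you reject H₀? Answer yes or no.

Exact binomial: n=32, k=27, p₀=3/5=0.6000
P(X=j) = C(n,j)·p₀^j·(1−p₀)^(n−j); p = Σ P(X=j) over j with P(X=j) ≤ P(X=27)
p-value (two-sided) = 0.00582
At α=0.01: p < α → reject H₀

reject H₀: yes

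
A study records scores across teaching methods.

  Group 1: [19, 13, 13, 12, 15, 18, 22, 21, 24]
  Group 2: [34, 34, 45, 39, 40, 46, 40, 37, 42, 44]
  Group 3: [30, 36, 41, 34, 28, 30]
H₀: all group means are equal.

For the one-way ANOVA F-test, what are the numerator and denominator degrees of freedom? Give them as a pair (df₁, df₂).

k = 3 groups, N = 25 total
df = (k−1, N−k) = (3−1, 25−3) = (2, 22)

degrees of freedom = [2, 22]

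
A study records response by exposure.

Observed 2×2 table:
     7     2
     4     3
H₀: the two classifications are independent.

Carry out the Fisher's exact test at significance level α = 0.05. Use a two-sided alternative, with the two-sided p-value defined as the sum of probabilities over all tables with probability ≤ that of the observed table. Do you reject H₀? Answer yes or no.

Margins: r₁=9, r₂=7, c₁=11, c₂=5, n=16
p_obs = C(9,7)·C(7,4)/C(16,11); sum pmf over tables with pmf ≤ p_obs
p-value (two-sided) = 0.59615
At α=0.05: p ≥ α → fail to reject H₀

reject H₀: no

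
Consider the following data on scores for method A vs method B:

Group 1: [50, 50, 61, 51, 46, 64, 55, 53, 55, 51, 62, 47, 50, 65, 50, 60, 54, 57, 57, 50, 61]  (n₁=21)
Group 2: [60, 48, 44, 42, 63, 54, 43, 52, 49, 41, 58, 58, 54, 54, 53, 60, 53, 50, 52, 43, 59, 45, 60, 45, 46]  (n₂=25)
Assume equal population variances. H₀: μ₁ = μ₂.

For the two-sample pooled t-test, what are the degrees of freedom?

df = n₁ + n₂ − 2 = 21 + 25 − 2 = 44

degrees of freedom = 44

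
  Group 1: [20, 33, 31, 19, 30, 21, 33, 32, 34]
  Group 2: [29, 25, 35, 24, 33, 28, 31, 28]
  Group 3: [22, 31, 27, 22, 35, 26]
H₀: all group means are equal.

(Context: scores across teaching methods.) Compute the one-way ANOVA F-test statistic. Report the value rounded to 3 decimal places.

test statistic = 0.247

Group means [28.11, 29.12, 27.17], grand mean 28.217
SSB = Σnᵢ(x̄ᵢ−x̄)² = 13.316; SSW = ΣΣ(x−x̄ᵢ)² = 538.597
MSB = 13.316/2 = 6.6579; MSW = 538.597/20 = 26.9299
F = MSB/MSW = 0.2472
df = (2, 20)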